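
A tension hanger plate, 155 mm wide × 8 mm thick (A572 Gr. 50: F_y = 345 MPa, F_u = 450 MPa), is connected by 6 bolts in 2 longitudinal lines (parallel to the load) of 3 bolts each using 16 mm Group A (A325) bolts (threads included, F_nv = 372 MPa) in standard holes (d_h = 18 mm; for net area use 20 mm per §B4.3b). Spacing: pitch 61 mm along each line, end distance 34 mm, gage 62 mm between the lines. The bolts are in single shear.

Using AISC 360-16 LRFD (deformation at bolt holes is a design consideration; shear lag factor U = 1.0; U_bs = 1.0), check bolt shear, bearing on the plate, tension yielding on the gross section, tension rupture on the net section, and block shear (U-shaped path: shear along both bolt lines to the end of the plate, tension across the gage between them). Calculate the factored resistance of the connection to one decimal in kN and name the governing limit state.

310.5 kN (net-section rupture governs)

Bolt shear: A_b = π(16)²/4 = 201.06 mm². φR_n = 0.75 × 372 × 201.06 × 6 × 1 = 336.6 kN.
Bearing (8 mm plate, F_u = 450 MPa): end bolts L_c = 34 − 18/2 = 25, R_n = min(1.2×25×8×450, 2.4×16×8×450) = 108 kN/bolt; interior L_c = 61 − 18 = 43, R_n = 138.24 kN/bolt. φR_n = 0.75 × (2×108 + 4×138.24) = 576.7 kN.
Tension yield (gross): A_g = 155×8 = 1240 mm². φR_n = 0.90 × 345 × 1240 = 385.0 kN.
Tension rupture (net): A_n = (155 − 2×20)×8 = 920 mm² (U = 1.0, A_e = A_n). φR_n = 0.75 × 450 × 920 = 310.5 kN.
Block shear: shear path 2×[34+2×61] = 2×156 mm, A_gv = 2496, A_nv = 2×(156 − 2.5×20)×8 = 1696 mm²; tension across gage: (62 − 1×20)×8 = 336 mm². R_n = min(0.6×450×1696, 0.6×345×2496) + 1.0×450×336 = min(457.92, 516.67) + 151.2 = 609.12 kN. φR_n = 0.75 × 609.12 = 456.8 kN.
Governing: min(336.6, 576.7, 385.0, 310.5, 456.8) = 310.5 kN → net-section rupture.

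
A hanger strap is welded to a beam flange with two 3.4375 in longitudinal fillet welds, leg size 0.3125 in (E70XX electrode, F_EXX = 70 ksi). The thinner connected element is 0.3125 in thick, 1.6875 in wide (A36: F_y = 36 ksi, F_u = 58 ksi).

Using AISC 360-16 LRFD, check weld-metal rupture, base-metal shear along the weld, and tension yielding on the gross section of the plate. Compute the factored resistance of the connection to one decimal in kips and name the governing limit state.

17.1 kips (gross-section yield governs)

Weld metal: throat = 0.707×0.3125 = 0.22094 in, L = 2×3.4375 = 6.875 in. φR_n = 0.75 × 0.6 × 70 × 0.22094 × 6.875 = 47.8 kips.
Base metal shear (0.3125 in plate): yield φR_n = 1.0×0.6×36×0.3125×6.875 = 46.4 kips; rupture φR_n = 0.75×0.6×58×0.3125×6.875 = 56.1 kips; take 46.4 kips (yield).
Tension yield (gross): A_g = 1.6875×0.3125 = 0.52734 in². φR_n = 0.90 × 36 × 0.52734 = 17.1 kips.
Governing: min(47.8, 46.4, 17.1) = 17.1 kips → gross-section yield.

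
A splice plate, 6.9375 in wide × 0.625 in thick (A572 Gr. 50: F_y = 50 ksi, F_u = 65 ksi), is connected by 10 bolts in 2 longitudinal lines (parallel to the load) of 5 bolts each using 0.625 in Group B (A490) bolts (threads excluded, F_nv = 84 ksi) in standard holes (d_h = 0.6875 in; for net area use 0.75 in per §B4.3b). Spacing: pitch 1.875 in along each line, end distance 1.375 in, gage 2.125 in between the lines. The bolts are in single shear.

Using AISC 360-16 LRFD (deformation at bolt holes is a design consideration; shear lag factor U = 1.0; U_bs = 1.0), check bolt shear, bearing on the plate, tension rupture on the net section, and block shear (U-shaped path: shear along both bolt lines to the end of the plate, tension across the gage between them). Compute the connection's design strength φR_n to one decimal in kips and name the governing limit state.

Bolt shear: A_b = π(0.625)²/4 = 0.3068 in². φR_n = 0.75 × 84 × 0.3068 × 10 × 1 = 193.3 kips.
Bearing (0.625 in plate, F_u = 65 ksi): end bolts L_c = 1.375 − 0.6875/2 = 1.03125, R_n = min(1.2×1.03125×0.625×65, 2.4×0.625×0.625×65) = 50.273 kips/bolt; interior L_c = 1.875 − 0.6875 = 1.1875, R_n = 57.891 kips/bolt. φR_n = 0.75 × (2×50.273 + 8×57.891) = 422.8 kips.
Tension rupture (net): A_n = (6.9375 − 2×0.75)×0.625 = 3.3984 in² (U = 1.0, A_e = A_n). φR_n = 0.75 × 65 × 3.3984 = 165.7 kips.
Block shear: shear path 2×[1.375+4×1.875] = 2×8.875 in, A_gv = 11.094, A_nv = 2×(8.875 − 4.5×0.75)×0.625 = 6.875 in²; tension across gage: (2.125 − 1×0.75)×0.625 = 0.85938 in². R_n = min(0.6×65×6.875, 0.6×50×11.094) + 1.0×65×0.85938 = min(268.13, 332.82) + 55.86 = 323.99 kips. φR_n = 0.75 × 323.99 = 243.0 kips.
Governing: min(193.3, 422.8, 165.7, 243.0) = 165.7 kips → net-section rupture.

165.7 kips (net-section rupture governs)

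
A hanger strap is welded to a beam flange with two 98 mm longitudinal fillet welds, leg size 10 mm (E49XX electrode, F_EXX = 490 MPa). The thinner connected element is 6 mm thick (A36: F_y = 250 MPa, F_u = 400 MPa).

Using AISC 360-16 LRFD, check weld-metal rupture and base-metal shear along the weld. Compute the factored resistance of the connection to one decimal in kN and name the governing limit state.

176.4 kN (base-metal shear governs)

Weld metal: throat = 0.707×10 = 7.07 mm, L = 2×98 = 196 mm. φR_n = 0.75 × 0.6 × 490 × 7.07 × 196 = 305.6 kN.
Base metal shear (6 mm plate): yield φR_n = 1.0×0.6×250×6×196 = 176.4 kN; rupture φR_n = 0.75×0.6×400×6×196 = 211.7 kN; take 176.4 kN (yield).
Governing: min(305.6, 176.4) = 176.4 kN → base-metal shear.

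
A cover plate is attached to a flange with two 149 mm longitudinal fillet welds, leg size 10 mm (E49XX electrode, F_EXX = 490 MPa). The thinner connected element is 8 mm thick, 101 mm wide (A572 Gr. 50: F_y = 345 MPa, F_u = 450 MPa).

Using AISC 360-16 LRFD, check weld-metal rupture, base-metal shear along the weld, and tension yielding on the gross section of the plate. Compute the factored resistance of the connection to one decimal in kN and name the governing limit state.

Weld metal: throat = 0.707×10 = 7.07 mm, L = 2×149 = 298 mm. φR_n = 0.75 × 0.6 × 490 × 7.07 × 298 = 464.6 kN.
Base metal shear (8 mm plate): yield φR_n = 1.0×0.6×345×8×298 = 493.5 kN; rupture φR_n = 0.75×0.6×450×8×298 = 482.8 kN; take 482.8 kN (rupture).
Tension yield (gross): A_g = 101×8 = 808 mm². φR_n = 0.90 × 345 × 808 = 250.9 kN.
Governing: min(464.6, 482.8, 250.9) = 250.9 kN → gross-section yield.

250.9 kN (gross-section yield governs)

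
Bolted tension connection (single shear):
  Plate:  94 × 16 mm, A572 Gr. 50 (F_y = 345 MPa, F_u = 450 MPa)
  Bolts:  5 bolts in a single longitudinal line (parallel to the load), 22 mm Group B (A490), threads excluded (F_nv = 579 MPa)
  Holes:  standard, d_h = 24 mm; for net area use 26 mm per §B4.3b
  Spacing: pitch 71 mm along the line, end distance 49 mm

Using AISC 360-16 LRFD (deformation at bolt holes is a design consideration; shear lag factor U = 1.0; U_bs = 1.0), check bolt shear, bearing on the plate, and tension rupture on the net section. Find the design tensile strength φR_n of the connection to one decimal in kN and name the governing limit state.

367.2 kN (net-section rupture governs)

Bolt shear: A_b = π(22)²/4 = 380.13 mm². φR_n = 0.75 × 579 × 380.13 × 5 × 1 = 825.4 kN.
Bearing (16 mm plate, F_u = 450 MPa): end bolts L_c = 49 − 24/2 = 37, R_n = min(1.2×37×16×450, 2.4×22×16×450) = 319.68 kN/bolt; interior L_c = 71 − 24 = 47, R_n = 380.16 kN/bolt. φR_n = 0.75 × (1×319.68 + 4×380.16) = 1380.2 kN.
Tension rupture (net): A_n = (94 − 1×26)×16 = 1088 mm² (U = 1.0, A_e = A_n). φR_n = 0.75 × 450 × 1088 = 367.2 kN.
Governing: min(825.4, 1380.2, 367.2) = 367.2 kN → net-section rupture.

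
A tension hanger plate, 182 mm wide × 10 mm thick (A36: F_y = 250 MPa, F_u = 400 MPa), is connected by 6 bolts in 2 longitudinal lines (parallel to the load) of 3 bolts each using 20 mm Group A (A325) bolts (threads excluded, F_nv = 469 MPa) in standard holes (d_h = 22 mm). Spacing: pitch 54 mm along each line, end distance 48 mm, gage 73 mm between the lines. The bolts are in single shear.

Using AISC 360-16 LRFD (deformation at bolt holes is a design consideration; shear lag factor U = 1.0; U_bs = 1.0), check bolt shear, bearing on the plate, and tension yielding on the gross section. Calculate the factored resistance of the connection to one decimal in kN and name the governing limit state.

409.5 kN (gross-section yield governs)

Bolt shear: A_b = π(20)²/4 = 314.16 mm². φR_n = 0.75 × 469 × 314.16 × 6 × 1 = 663.0 kN.
Bearing (10 mm plate, F_u = 400 MPa): end bolts L_c = 48 − 22/2 = 37, R_n = min(1.2×37×10×400, 2.4×20×10×400) = 177.6 kN/bolt; interior L_c = 54 − 22 = 32, R_n = 153.6 kN/bolt. φR_n = 0.75 × (2×177.6 + 4×153.6) = 727.2 kN.
Tension yield (gross): A_g = 182×10 = 1820 mm². φR_n = 0.90 × 250 × 1820 = 409.5 kN.
Governing: min(663.0, 727.2, 409.5) = 409.5 kN → gross-section yield.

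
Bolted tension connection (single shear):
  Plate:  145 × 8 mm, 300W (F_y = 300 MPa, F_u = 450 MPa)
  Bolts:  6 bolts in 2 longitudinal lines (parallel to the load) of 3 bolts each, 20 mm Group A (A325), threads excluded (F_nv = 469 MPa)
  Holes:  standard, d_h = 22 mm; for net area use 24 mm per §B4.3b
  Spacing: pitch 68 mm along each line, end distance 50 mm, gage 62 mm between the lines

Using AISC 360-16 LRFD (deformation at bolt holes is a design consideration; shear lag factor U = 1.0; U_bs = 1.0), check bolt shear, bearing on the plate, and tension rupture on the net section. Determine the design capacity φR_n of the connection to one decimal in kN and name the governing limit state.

Bolt shear: A_b = π(20)²/4 = 314.16 mm². φR_n = 0.75 × 469 × 314.16 × 6 × 1 = 663.0 kN.
Bearing (8 mm plate, F_u = 450 MPa): end bolts L_c = 50 − 22/2 = 39, R_n = min(1.2×39×8×450, 2.4×20×8×450) = 168.48 kN/bolt; interior L_c = 68 − 22 = 46, R_n = 172.8 kN/bolt. φR_n = 0.75 × (2×168.48 + 4×172.8) = 771.1 kN.
Tension rupture (net): A_n = (145 − 2×24)×8 = 776 mm² (U = 1.0, A_e = A_n). φR_n = 0.75 × 450 × 776 = 261.9 kN.
Governing: min(663.0, 771.1, 261.9) = 261.9 kN → net-section rupture.

261.9 kN (net-section rupture governs)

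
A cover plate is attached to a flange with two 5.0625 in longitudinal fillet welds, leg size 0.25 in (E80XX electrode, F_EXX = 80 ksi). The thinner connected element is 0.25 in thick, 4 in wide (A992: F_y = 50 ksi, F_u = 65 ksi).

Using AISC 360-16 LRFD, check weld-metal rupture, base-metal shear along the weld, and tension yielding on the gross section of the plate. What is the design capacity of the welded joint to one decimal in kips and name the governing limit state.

Weld metal: throat = 0.707×0.25 = 0.17675 in, L = 2×5.0625 = 10.125 in. φR_n = 0.75 × 0.6 × 80 × 0.17675 × 10.125 = 64.4 kips.
Base metal shear (0.25 in plate): yield φR_n = 1.0×0.6×50×0.25×10.125 = 75.9 kips; rupture φR_n = 0.75×0.6×65×0.25×10.125 = 74.0 kips; take 74.0 kips (rupture).
Tension yield (gross): A_g = 4×0.25 = 1 in². φR_n = 0.90 × 50 × 1 = 45.0 kips.
Governing: min(64.4, 74.0, 45.0) = 45.0 kips → gross-section yield.

45.0 kips (gross-section yield governs)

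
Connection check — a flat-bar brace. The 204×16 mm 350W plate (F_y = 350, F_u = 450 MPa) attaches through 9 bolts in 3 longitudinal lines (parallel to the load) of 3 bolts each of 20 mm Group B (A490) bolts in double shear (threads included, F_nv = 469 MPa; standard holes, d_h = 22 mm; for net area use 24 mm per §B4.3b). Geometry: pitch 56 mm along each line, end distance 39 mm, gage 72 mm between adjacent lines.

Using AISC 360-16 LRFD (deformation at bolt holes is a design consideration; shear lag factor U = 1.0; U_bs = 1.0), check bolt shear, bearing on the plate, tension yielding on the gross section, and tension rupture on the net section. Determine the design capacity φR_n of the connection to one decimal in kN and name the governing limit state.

712.8 kN (net-section rupture governs)

Bolt shear: A_b = π(20)²/4 = 314.16 mm². φR_n = 0.75 × 469 × 314.16 × 9 × 2 = 1989.1 kN.
Bearing (16 mm plate, F_u = 450 MPa): end bolts L_c = 39 − 22/2 = 28, R_n = min(1.2×28×16×450, 2.4×20×16×450) = 241.92 kN/bolt; interior L_c = 56 − 22 = 34, R_n = 293.76 kN/bolt. φR_n = 0.75 × (3×241.92 + 6×293.76) = 1866.2 kN.
Tension yield (gross): A_g = 204×16 = 3264 mm². φR_n = 0.90 × 350 × 3264 = 1028.2 kN.
Tension rupture (net): A_n = (204 − 3×24)×16 = 2112 mm² (U = 1.0, A_e = A_n). φR_n = 0.75 × 450 × 2112 = 712.8 kN.
Governing: min(1989.1, 1866.2, 1028.2, 712.8) = 712.8 kN → net-section rupture.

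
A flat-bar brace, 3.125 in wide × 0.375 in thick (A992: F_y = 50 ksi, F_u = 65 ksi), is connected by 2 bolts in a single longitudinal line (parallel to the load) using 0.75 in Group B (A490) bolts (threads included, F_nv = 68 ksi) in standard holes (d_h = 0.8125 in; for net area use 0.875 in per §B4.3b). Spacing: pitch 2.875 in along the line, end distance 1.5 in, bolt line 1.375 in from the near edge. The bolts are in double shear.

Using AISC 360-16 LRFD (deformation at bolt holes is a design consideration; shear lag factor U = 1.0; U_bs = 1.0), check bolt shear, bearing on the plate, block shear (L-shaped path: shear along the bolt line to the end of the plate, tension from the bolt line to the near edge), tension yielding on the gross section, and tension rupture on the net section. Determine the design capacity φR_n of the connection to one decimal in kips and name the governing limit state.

Bolt shear: A_b = π(0.75)²/4 = 0.44179 in². φR_n = 0.75 × 68 × 0.44179 × 2 × 2 = 90.1 kips.
Bearing (0.375 in plate, F_u = 65 ksi): end bolts L_c = 1.5 − 0.8125/2 = 1.09375, R_n = min(1.2×1.09375×0.375×65, 2.4×0.75×0.375×65) = 31.992 kips/bolt; interior L_c = 2.875 − 0.8125 = 2.0625, R_n = 43.875 kips/bolt. φR_n = 0.75 × (1×31.992 + 1×43.875) = 56.9 kips.
Block shear: shear path 1×[1.5+1×2.875] = 1×4.375 in, A_gv = 1.6406, A_nv = 1×(4.375 − 1.5×0.875)×0.375 = 1.1484 in²; tension to near edge: (1.375 − 0.5×0.875)×0.375 = 0.35156 in². R_n = min(0.6×65×1.1484, 0.6×50×1.6406) + 1.0×65×0.35156 = min(44.788, 49.218) + 22.851 = 67.639 kips. φR_n = 0.75 × 67.639 = 50.7 kips.
Tension yield (gross): A_g = 3.125×0.375 = 1.1719 in². φR_n = 0.90 × 50 × 1.1719 = 52.7 kips.
Tension rupture (net): A_n = (3.125 − 1×0.875)×0.375 = 0.84375 in² (U = 1.0, A_e = A_n). φR_n = 0.75 × 65 × 0.84375 = 41.1 kips.
Governing: min(90.1, 56.9, 50.7, 52.7, 41.1) = 41.1 kips → net-section rupture.

41.1 kips (net-section rupture governs)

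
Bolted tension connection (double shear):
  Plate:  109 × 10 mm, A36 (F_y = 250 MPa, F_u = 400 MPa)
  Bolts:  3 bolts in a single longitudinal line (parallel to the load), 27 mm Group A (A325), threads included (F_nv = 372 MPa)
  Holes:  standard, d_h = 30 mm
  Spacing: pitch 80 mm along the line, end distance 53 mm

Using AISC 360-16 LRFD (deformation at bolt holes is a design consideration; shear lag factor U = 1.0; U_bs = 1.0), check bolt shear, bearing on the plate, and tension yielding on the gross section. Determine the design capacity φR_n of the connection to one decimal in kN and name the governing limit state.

245.3 kN (gross-section yield governs)

Bolt shear: A_b = π(27)²/4 = 572.56 mm². φR_n = 0.75 × 372 × 572.56 × 3 × 2 = 958.5 kN.
Bearing (10 mm plate, F_u = 400 MPa): end bolts L_c = 53 − 30/2 = 38, R_n = min(1.2×38×10×400, 2.4×27×10×400) = 182.4 kN/bolt; interior L_c = 80 − 30 = 50, R_n = 240 kN/bolt. φR_n = 0.75 × (1×182.4 + 2×240) = 496.8 kN.
Tension yield (gross): A_g = 109×10 = 1090 mm². φR_n = 0.90 × 250 × 1090 = 245.3 kN.
Governing: min(958.5, 496.8, 245.3) = 245.3 kN → gross-section yield.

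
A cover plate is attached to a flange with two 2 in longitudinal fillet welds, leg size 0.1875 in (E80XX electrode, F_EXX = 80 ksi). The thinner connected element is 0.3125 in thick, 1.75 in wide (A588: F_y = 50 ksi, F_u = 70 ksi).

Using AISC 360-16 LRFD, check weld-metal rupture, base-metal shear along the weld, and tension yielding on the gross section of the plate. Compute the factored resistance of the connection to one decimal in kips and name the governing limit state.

19.1 kips (weld metal governs)

Weld metal: throat = 0.707×0.1875 = 0.13256 in, L = 2×2 = 4 in. φR_n = 0.75 × 0.6 × 80 × 0.13256 × 4 = 19.1 kips.
Base metal shear (0.3125 in plate): yield φR_n = 1.0×0.6×50×0.3125×4 = 37.5 kips; rupture φR_n = 0.75×0.6×70×0.3125×4 = 39.4 kips; take 37.5 kips (yield).
Tension yield (gross): A_g = 1.75×0.3125 = 0.54688 in². φR_n = 0.90 × 50 × 0.54688 = 24.6 kips.
Governing: min(19.1, 37.5, 24.6) = 19.1 kips → weld metal.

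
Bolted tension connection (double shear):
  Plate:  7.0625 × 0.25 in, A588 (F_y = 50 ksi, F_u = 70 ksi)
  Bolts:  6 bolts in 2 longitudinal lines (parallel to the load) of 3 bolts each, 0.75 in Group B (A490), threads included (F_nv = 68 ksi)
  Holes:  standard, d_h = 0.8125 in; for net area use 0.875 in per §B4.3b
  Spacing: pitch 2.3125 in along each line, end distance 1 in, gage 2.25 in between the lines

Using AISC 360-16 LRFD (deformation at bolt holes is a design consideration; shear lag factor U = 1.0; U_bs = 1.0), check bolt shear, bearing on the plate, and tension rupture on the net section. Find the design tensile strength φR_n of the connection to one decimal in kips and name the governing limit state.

69.7 kips (net-section rupture governs)

Bolt shear: A_b = π(0.75)²/4 = 0.44179 in². φR_n = 0.75 × 68 × 0.44179 × 6 × 2 = 270.4 kips.
Bearing (0.25 in plate, F_u = 70 ksi): end bolts L_c = 1 − 0.8125/2 = 0.59375, R_n = min(1.2×0.59375×0.25×70, 2.4×0.75×0.25×70) = 12.469 kips/bolt; interior L_c = 2.3125 − 0.8125 = 1.5, R_n = 31.5 kips/bolt. φR_n = 0.75 × (2×12.469 + 4×31.5) = 113.2 kips.
Tension rupture (net): A_n = (7.0625 − 2×0.875)×0.25 = 1.3281 in² (U = 1.0, A_e = A_n). φR_n = 0.75 × 70 × 1.3281 = 69.7 kips.
Governing: min(270.4, 113.2, 69.7) = 69.7 kips → net-section rupture.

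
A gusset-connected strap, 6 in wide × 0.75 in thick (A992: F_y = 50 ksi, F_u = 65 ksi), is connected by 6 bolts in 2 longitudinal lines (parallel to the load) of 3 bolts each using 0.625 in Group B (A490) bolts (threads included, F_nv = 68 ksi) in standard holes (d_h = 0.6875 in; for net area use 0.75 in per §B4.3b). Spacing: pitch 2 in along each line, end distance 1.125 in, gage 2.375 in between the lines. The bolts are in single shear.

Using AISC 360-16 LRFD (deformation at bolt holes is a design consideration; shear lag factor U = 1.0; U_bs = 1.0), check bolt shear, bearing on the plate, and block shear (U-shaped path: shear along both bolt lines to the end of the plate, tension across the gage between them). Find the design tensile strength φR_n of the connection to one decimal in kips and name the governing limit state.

93.9 kips (bolt shear governs)

Bolt shear: A_b = π(0.625)²/4 = 0.3068 in². φR_n = 0.75 × 68 × 0.3068 × 6 × 1 = 93.9 kips.
Bearing (0.75 in plate, F_u = 65 ksi): end bolts L_c = 1.125 − 0.6875/2 = 0.78125, R_n = min(1.2×0.78125×0.75×65, 2.4×0.625×0.75×65) = 45.703 kips/bolt; interior L_c = 2 − 0.6875 = 1.3125, R_n = 73.125 kips/bolt. φR_n = 0.75 × (2×45.703 + 4×73.125) = 287.9 kips.
Block shear: shear path 2×[1.125+2×2] = 2×5.125 in, A_gv = 7.6875, A_nv = 2×(5.125 − 2.5×0.75)×0.75 = 4.875 in²; tension across gage: (2.375 − 1×0.75)×0.75 = 1.2188 in². R_n = min(0.6×65×4.875, 0.6×50×7.6875) + 1.0×65×1.2188 = min(190.13, 230.63) + 79.222 = 269.35 kips. φR_n = 0.75 × 269.35 = 202.0 kips.
Governing: min(93.9, 287.9, 202.0) = 93.9 kips → bolt shear.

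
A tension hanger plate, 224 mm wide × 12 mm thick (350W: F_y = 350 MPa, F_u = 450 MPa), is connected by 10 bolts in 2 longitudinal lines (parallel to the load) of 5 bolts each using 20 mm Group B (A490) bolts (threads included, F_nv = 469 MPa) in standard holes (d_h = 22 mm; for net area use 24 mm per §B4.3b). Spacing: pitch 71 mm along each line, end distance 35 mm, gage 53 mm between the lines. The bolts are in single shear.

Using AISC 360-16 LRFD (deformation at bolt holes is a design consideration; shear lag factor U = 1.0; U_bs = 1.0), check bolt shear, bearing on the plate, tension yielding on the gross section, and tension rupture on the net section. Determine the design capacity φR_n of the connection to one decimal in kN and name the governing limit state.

Bolt shear: A_b = π(20)²/4 = 314.16 mm². φR_n = 0.75 × 469 × 314.16 × 10 × 1 = 1105.1 kN.
Bearing (12 mm plate, F_u = 450 MPa): end bolts L_c = 35 − 22/2 = 24, R_n = min(1.2×24×12×450, 2.4×20×12×450) = 155.52 kN/bolt; interior L_c = 71 − 22 = 49, R_n = 259.2 kN/bolt. φR_n = 0.75 × (2×155.52 + 8×259.2) = 1788.5 kN.
Tension yield (gross): A_g = 224×12 = 2688 mm². φR_n = 0.90 × 350 × 2688 = 846.7 kN.
Tension rupture (net): A_n = (224 − 2×24)×12 = 2112 mm² (U = 1.0, A_e = A_n). φR_n = 0.75 × 450 × 2112 = 712.8 kN.
Governing: min(1105.1, 1788.5, 846.7, 712.8) = 712.8 kN → net-section rupture.

712.8 kN (net-section rupture governs)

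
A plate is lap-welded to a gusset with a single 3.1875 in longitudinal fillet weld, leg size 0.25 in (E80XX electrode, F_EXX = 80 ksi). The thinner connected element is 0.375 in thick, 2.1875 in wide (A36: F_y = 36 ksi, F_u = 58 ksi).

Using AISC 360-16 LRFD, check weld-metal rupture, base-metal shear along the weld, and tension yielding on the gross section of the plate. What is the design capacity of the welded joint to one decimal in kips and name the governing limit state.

20.3 kips (weld metal governs)

Weld metal: throat = 0.707×0.25 = 0.17675 in, L = 3.1875 in. φR_n = 0.75 × 0.6 × 80 × 0.17675 × 3.1875 = 20.3 kips.
Base metal shear (0.375 in plate): yield φR_n = 1.0×0.6×36×0.375×3.1875 = 25.8 kips; rupture φR_n = 0.75×0.6×58×0.375×3.1875 = 31.2 kips; take 25.8 kips (yield).
Tension yield (gross): A_g = 2.1875×0.375 = 0.82031 in². φR_n = 0.90 × 36 × 0.82031 = 26.6 kips.
Governing: min(20.3, 25.8, 26.6) = 20.3 kips → weld metal.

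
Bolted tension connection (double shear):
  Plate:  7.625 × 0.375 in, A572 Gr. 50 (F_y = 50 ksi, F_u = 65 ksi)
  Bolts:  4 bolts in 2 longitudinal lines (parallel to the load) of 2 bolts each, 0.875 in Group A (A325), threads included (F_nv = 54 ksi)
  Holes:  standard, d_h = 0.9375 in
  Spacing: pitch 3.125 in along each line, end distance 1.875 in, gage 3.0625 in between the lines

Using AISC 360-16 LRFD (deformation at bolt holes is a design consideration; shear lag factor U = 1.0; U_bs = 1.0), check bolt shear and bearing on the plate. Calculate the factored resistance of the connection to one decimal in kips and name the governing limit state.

Bolt shear: A_b = π(0.875)²/4 = 0.60132 in². φR_n = 0.75 × 54 × 0.60132 × 4 × 2 = 194.8 kips.
Bearing (0.375 in plate, F_u = 65 ksi): end bolts L_c = 1.875 − 0.9375/2 = 1.40625, R_n = min(1.2×1.40625×0.375×65, 2.4×0.875×0.375×65) = 41.133 kips/bolt; interior L_c = 3.125 − 0.9375 = 2.1875, R_n = 51.188 kips/bolt. φR_n = 0.75 × (2×41.133 + 2×51.188) = 138.5 kips.
Governing: min(194.8, 138.5) = 138.5 kips → bearing.

138.5 kips (bearing governs)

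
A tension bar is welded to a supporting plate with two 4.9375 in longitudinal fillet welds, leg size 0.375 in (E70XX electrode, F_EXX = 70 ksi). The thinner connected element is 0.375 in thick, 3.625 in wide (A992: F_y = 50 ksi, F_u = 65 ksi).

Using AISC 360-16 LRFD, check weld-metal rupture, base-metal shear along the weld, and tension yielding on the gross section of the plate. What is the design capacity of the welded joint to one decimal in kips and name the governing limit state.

Weld metal: throat = 0.707×0.375 = 0.26513 in, L = 2×4.9375 = 9.875 in. φR_n = 0.75 × 0.6 × 70 × 0.26513 × 9.875 = 82.5 kips.
Base metal shear (0.375 in plate): yield φR_n = 1.0×0.6×50×0.375×9.875 = 111.1 kips; rupture φR_n = 0.75×0.6×65×0.375×9.875 = 108.3 kips; take 108.3 kips (rupture).
Tension yield (gross): A_g = 3.625×0.375 = 1.3594 in². φR_n = 0.90 × 50 × 1.3594 = 61.2 kips.
Governing: min(82.5, 108.3, 61.2) = 61.2 kips → gross-section yield.

61.2 kips (gross-section yield governs)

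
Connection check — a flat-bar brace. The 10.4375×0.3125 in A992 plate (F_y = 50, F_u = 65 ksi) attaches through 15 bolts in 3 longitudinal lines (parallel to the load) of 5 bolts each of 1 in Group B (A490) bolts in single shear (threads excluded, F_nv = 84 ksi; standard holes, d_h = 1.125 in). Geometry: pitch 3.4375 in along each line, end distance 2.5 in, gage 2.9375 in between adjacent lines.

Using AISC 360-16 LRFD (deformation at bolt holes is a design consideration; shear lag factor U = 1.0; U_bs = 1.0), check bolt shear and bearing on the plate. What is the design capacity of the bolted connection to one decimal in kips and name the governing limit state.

545.0 kips (bearing governs)

Bolt shear: A_b = π(1)²/4 = 0.7854 in². φR_n = 0.75 × 84 × 0.7854 × 15 × 1 = 742.2 kips.
Bearing (0.3125 in plate, F_u = 65 ksi): end bolts L_c = 2.5 − 1.125/2 = 1.9375, R_n = min(1.2×1.9375×0.3125×65, 2.4×1×0.3125×65) = 47.227 kips/bolt; interior L_c = 3.4375 − 1.125 = 2.3125, R_n = 48.75 kips/bolt. φR_n = 0.75 × (3×47.227 + 12×48.75) = 545.0 kips.
Governing: min(742.2, 545.0) = 545.0 kips → bearing.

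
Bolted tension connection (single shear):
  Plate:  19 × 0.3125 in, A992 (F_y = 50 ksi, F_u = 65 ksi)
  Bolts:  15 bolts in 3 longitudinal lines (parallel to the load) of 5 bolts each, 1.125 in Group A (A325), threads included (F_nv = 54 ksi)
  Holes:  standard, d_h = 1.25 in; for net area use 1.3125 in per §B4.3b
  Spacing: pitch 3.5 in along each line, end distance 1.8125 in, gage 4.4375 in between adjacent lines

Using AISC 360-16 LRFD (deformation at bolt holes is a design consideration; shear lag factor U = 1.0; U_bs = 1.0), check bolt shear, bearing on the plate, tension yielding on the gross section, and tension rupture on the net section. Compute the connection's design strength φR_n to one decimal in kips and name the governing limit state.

229.5 kips (net-section rupture governs)

Bolt shear: A_b = π(1.125)²/4 = 0.99402 in². φR_n = 0.75 × 54 × 0.99402 × 15 × 1 = 603.9 kips.
Bearing (0.3125 in plate, F_u = 65 ksi): end bolts L_c = 1.8125 − 1.25/2 = 1.1875, R_n = min(1.2×1.1875×0.3125×65, 2.4×1.125×0.3125×65) = 28.945 kips/bolt; interior L_c = 3.5 − 1.25 = 2.25, R_n = 54.844 kips/bolt. φR_n = 0.75 × (3×28.945 + 12×54.844) = 558.7 kips.
Tension yield (gross): A_g = 19×0.3125 = 5.9375 in². φR_n = 0.90 × 50 × 5.9375 = 267.2 kips.
Tension rupture (net): A_n = (19 − 3×1.3125)×0.3125 = 4.707 in² (U = 1.0, A_e = A_n). φR_n = 0.75 × 65 × 4.707 = 229.5 kips.
Governing: min(603.9, 558.7, 267.2, 229.5) = 229.5 kips → net-section rupture.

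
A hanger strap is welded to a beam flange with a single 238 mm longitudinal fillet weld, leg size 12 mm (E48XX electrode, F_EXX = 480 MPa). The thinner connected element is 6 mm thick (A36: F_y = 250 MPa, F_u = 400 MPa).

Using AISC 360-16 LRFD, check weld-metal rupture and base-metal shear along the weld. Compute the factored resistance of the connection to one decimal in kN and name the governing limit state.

Weld metal: throat = 0.707×12 = 8.484 mm, L = 238 mm. φR_n = 0.75 × 0.6 × 480 × 8.484 × 238 = 436.1 kN.
Base metal shear (6 mm plate): yield φR_n = 1.0×0.6×250×6×238 = 214.2 kN; rupture φR_n = 0.75×0.6×400×6×238 = 257.0 kN; take 214.2 kN (yield).
Governing: min(436.1, 214.2) = 214.2 kN → base-metal shear.

214.2 kN (base-metal shear governs)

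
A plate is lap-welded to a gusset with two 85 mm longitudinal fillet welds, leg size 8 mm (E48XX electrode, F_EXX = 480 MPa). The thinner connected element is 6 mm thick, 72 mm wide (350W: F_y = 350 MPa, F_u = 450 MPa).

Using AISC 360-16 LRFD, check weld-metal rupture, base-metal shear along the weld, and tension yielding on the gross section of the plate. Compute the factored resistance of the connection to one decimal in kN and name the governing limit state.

Weld metal: throat = 0.707×8 = 5.656 mm, L = 2×85 = 170 mm. φR_n = 0.75 × 0.6 × 480 × 5.656 × 170 = 207.7 kN.
Base metal shear (6 mm plate): yield φR_n = 1.0×0.6×350×6×170 = 214.2 kN; rupture φR_n = 0.75×0.6×450×6×170 = 206.6 kN; take 206.6 kN (rupture).
Tension yield (gross): A_g = 72×6 = 432 mm². φR_n = 0.90 × 350 × 432 = 136.1 kN.
Governing: min(207.7, 206.6, 136.1) = 136.1 kN → gross-section yield.

136.1 kN (gross-section yield governs)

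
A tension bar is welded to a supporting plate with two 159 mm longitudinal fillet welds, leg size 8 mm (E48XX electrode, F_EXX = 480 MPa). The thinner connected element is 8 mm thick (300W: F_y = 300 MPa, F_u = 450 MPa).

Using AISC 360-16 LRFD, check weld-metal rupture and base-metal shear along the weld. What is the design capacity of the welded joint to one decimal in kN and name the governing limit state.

388.5 kN (weld metal governs)

Weld metal: throat = 0.707×8 = 5.656 mm, L = 2×159 = 318 mm. φR_n = 0.75 × 0.6 × 480 × 5.656 × 318 = 388.5 kN.
Base metal shear (8 mm plate): yield φR_n = 1.0×0.6×300×8×318 = 457.9 kN; rupture φR_n = 0.75×0.6×450×8×318 = 515.2 kN; take 457.9 kN (yield).
Governing: min(388.5, 457.9) = 388.5 kN → weld metal.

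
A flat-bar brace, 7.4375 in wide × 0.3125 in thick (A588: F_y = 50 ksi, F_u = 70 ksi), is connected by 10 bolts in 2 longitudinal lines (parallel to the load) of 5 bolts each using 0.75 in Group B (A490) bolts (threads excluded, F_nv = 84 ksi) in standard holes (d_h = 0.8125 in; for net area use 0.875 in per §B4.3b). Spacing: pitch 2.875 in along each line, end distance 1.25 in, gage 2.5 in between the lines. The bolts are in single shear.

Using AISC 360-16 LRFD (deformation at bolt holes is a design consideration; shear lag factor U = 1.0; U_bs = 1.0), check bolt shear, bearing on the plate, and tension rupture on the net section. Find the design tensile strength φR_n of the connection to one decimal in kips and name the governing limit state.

93.3 kips (net-section rupture governs)

Bolt shear: A_b = π(0.75)²/4 = 0.44179 in². φR_n = 0.75 × 84 × 0.44179 × 10 × 1 = 278.3 kips.
Bearing (0.3125 in plate, F_u = 70 ksi): end bolts L_c = 1.25 − 0.8125/2 = 0.84375, R_n = min(1.2×0.84375×0.3125×70, 2.4×0.75×0.3125×70) = 22.148 kips/bolt; interior L_c = 2.875 − 0.8125 = 2.0625, R_n = 39.375 kips/bolt. φR_n = 0.75 × (2×22.148 + 8×39.375) = 269.5 kips.
Tension rupture (net): A_n = (7.4375 − 2×0.875)×0.3125 = 1.7773 in² (U = 1.0, A_e = A_n). φR_n = 0.75 × 70 × 1.7773 = 93.3 kips.
Governing: min(278.3, 269.5, 93.3) = 93.3 kips → net-section rupture.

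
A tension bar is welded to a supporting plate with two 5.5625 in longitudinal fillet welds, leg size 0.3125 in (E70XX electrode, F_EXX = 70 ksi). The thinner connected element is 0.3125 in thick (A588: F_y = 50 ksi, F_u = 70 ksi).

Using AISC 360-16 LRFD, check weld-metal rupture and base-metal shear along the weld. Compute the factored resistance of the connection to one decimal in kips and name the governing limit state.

77.4 kips (weld metal governs)

Weld metal: throat = 0.707×0.3125 = 0.22094 in, L = 2×5.5625 = 11.125 in. φR_n = 0.75 × 0.6 × 70 × 0.22094 × 11.125 = 77.4 kips.
Base metal shear (0.3125 in plate): yield φR_n = 1.0×0.6×50×0.3125×11.125 = 104.3 kips; rupture φR_n = 0.75×0.6×70×0.3125×11.125 = 109.5 kips; take 104.3 kips (yield).
Governing: min(77.4, 104.3) = 77.4 kips → weld metal.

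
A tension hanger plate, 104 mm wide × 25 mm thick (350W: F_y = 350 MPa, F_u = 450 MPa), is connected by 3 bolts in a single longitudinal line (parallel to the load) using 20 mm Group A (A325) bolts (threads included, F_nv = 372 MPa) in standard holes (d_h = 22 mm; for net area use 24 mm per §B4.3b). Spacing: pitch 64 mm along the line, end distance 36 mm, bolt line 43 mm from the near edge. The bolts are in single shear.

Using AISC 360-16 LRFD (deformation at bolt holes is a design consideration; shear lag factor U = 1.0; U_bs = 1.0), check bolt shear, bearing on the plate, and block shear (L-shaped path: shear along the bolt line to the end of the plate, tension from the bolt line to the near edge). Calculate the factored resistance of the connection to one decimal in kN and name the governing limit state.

263.0 kN (bolt shear governs)

Bolt shear: A_b = π(20)²/4 = 314.16 mm². φR_n = 0.75 × 372 × 314.16 × 3 × 1 = 263.0 kN.
Bearing (25 mm plate, F_u = 450 MPa): end bolts L_c = 36 − 22/2 = 25, R_n = min(1.2×25×25×450, 2.4×20×25×450) = 337.5 kN/bolt; interior L_c = 64 − 22 = 42, R_n = 540 kN/bolt. φR_n = 0.75 × (1×337.5 + 2×540) = 1063.1 kN.
Block shear: shear path 1×[36+2×64] = 1×164 mm, A_gv = 4100, A_nv = 1×(164 − 2.5×24)×25 = 2600 mm²; tension to near edge: (43 − 0.5×24)×25 = 775 mm². R_n = min(0.6×450×2600, 0.6×350×4100) + 1.0×450×775 = min(702, 861) + 348.75 = 1050.8 kN. φR_n = 0.75 × 1050.8 = 788.1 kN.
Governing: min(263.0, 1063.1, 788.1) = 263.0 kN → bolt shear.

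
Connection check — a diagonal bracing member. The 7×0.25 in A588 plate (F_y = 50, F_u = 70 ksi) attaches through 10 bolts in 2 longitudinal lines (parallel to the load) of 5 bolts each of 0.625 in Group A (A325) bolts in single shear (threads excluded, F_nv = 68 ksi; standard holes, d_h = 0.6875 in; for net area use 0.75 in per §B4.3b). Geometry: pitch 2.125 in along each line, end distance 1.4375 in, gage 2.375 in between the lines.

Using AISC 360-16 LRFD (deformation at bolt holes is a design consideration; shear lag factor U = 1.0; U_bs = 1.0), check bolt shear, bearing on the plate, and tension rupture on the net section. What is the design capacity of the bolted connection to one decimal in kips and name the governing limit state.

Bolt shear: A_b = π(0.625)²/4 = 0.3068 in². φR_n = 0.75 × 68 × 0.3068 × 10 × 1 = 156.5 kips.
Bearing (0.25 in plate, F_u = 70 ksi): end bolts L_c = 1.4375 − 0.6875/2 = 1.09375, R_n = min(1.2×1.09375×0.25×70, 2.4×0.625×0.25×70) = 22.969 kips/bolt; interior L_c = 2.125 − 0.6875 = 1.4375, R_n = 26.25 kips/bolt. φR_n = 0.75 × (2×22.969 + 8×26.25) = 192.0 kips.
Tension rupture (net): A_n = (7 − 2×0.75)×0.25 = 1.375 in² (U = 1.0, A_e = A_n). φR_n = 0.75 × 70 × 1.375 = 72.2 kips.
Governing: min(156.5, 192.0, 72.2) = 72.2 kips → net-section rupture.

72.2 kips (net-section rupture governs)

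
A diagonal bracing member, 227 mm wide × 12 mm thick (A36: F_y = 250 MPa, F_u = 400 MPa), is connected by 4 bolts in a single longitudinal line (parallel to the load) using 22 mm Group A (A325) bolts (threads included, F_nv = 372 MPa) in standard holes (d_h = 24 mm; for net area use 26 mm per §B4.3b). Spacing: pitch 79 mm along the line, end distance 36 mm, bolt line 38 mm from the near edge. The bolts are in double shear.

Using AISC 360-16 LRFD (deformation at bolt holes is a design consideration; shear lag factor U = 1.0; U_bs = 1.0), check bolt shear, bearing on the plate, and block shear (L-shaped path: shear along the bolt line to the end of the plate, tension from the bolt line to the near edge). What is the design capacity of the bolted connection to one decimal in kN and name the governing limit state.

Bolt shear: A_b = π(22)²/4 = 380.13 mm². φR_n = 0.75 × 372 × 380.13 × 4 × 2 = 848.5 kN.
Bearing (12 mm plate, F_u = 400 MPa): end bolts L_c = 36 − 24/2 = 24, R_n = min(1.2×24×12×400, 2.4×22×12×400) = 138.24 kN/bolt; interior L_c = 79 − 24 = 55, R_n = 253.44 kN/bolt. φR_n = 0.75 × (1×138.24 + 3×253.44) = 673.9 kN.
Block shear: shear path 1×[36+3×79] = 1×273 mm, A_gv = 3276, A_nv = 1×(273 − 3.5×26)×12 = 2184 mm²; tension to near edge: (38 − 0.5×26)×12 = 300 mm². R_n = min(0.6×400×2184, 0.6×250×3276) + 1.0×400×300 = min(524.16, 491.4) + 120 = 611.4 kN. φR_n = 0.75 × 611.4 = 458.6 kN.
Governing: min(848.5, 673.9, 458.6) = 458.6 kN → block shear.

458.6 kN (block shear governs)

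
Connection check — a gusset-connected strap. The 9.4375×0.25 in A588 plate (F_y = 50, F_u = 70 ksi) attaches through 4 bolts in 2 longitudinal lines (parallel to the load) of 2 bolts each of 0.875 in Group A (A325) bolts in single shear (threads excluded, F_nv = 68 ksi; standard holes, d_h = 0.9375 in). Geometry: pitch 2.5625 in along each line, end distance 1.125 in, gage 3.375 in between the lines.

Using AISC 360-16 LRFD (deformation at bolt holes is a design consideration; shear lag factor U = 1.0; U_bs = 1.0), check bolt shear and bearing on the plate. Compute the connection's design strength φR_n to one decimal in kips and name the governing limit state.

71.9 kips (bearing governs)

Bolt shear: A_b = π(0.875)²/4 = 0.60132 in². φR_n = 0.75 × 68 × 0.60132 × 4 × 1 = 122.7 kips.
Bearing (0.25 in plate, F_u = 70 ksi): end bolts L_c = 1.125 − 0.9375/2 = 0.65625, R_n = min(1.2×0.65625×0.25×70, 2.4×0.875×0.25×70) = 13.781 kips/bolt; interior L_c = 2.5625 − 0.9375 = 1.625, R_n = 34.125 kips/bolt. φR_n = 0.75 × (2×13.781 + 2×34.125) = 71.9 kips.
Governing: min(122.7, 71.9) = 71.9 kips → bearing.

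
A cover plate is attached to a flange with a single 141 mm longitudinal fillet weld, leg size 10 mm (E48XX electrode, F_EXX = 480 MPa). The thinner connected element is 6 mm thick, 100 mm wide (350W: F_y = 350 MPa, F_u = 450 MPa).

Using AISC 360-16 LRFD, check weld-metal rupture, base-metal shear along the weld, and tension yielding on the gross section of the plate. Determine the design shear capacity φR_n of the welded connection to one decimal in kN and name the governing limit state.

171.3 kN (base-metal shear governs)

Weld metal: throat = 0.707×10 = 7.07 mm, L = 141 mm. φR_n = 0.75 × 0.6 × 480 × 7.07 × 141 = 215.3 kN.
Base metal shear (6 mm plate): yield φR_n = 1.0×0.6×350×6×141 = 177.7 kN; rupture φR_n = 0.75×0.6×450×6×141 = 171.3 kN; take 171.3 kN (rupture).
Tension yield (gross): A_g = 100×6 = 600 mm². φR_n = 0.90 × 350 × 600 = 189.0 kN.
Governing: min(215.3, 171.3, 189.0) = 171.3 kN → base-metal shear.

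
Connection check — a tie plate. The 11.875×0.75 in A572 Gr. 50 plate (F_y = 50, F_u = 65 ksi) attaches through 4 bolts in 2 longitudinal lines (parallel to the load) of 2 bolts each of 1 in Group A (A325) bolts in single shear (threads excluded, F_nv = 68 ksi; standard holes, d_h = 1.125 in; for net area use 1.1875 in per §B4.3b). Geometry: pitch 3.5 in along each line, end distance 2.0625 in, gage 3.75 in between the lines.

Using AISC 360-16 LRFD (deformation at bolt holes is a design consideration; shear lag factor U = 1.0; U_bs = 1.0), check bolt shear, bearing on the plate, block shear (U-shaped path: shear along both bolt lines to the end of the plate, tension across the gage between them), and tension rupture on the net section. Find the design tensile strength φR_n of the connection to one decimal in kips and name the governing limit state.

160.2 kips (bolt shear governs)

Bolt shear: A_b = π(1)²/4 = 0.7854 in². φR_n = 0.75 × 68 × 0.7854 × 4 × 1 = 160.2 kips.
Bearing (0.75 in plate, F_u = 65 ksi): end bolts L_c = 2.0625 − 1.125/2 = 1.5, R_n = min(1.2×1.5×0.75×65, 2.4×1×0.75×65) = 87.75 kips/bolt; interior L_c = 3.5 − 1.125 = 2.375, R_n = 117 kips/bolt. φR_n = 0.75 × (2×87.75 + 2×117) = 307.1 kips.
Block shear: shear path 2×[2.0625+1×3.5] = 2×5.5625 in, A_gv = 8.3438, A_nv = 2×(5.5625 − 1.5×1.1875)×0.75 = 5.6719 in²; tension across gage: (3.75 − 1×1.1875)×0.75 = 1.9219 in². R_n = min(0.6×65×5.6719, 0.6×50×8.3438) + 1.0×65×1.9219 = min(221.2, 250.31) + 124.92 = 346.12 kips. φR_n = 0.75 × 346.12 = 259.6 kips.
Tension rupture (net): A_n = (11.875 − 2×1.1875)×0.75 = 7.125 in² (U = 1.0, A_e = A_n). φR_n = 0.75 × 65 × 7.125 = 347.3 kips.
Governing: min(160.2, 307.1, 259.6, 347.3) = 160.2 kips → bolt shear.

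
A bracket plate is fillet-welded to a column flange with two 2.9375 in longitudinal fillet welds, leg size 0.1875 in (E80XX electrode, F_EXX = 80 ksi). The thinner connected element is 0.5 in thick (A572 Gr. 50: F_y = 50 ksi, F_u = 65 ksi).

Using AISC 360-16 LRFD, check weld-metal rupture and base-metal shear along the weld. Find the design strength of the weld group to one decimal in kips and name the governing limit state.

Weld metal: throat = 0.707×0.1875 = 0.13256 in, L = 2×2.9375 = 5.875 in. φR_n = 0.75 × 0.6 × 80 × 0.13256 × 5.875 = 28.0 kips.
Base metal shear (0.5 in plate): yield φR_n = 1.0×0.6×50×0.5×5.875 = 88.1 kips; rupture φR_n = 0.75×0.6×65×0.5×5.875 = 85.9 kips; take 85.9 kips (rupture).
Governing: min(28.0, 85.9) = 28.0 kips → weld metal.

28.0 kips (weld metal governs)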